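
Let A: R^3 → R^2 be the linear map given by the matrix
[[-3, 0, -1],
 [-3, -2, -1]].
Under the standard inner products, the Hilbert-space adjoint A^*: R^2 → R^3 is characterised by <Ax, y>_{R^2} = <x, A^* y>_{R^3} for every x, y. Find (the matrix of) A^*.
A^* = A^T =
[[-3, -3],
 [0, -2],
 [-1, -1]]

For real matrices with standard dot products, the defining identity <Ax, y> = <x, A^* y> gives (Ax)^T y = x^T (A^*) y, i.e. x^T A^T y = x^T (A^*) y. Since this holds for all x, y, we must have A^* = A^T. Therefore
A^* =
[[-3, -3],
 [0, -2],
 [-1, -1]].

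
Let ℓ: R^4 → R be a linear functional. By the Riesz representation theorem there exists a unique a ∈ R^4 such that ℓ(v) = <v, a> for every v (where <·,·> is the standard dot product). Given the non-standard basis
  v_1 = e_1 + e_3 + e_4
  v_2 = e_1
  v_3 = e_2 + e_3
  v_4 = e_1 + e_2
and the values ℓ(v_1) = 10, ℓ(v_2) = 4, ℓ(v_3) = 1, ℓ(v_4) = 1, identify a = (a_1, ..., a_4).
a = (4, -3, 4, 2)

Write a = (a_1, ..., a_4) in the standard basis. For each basis vector v_i, ℓ(v_i) = <v_i, a> is a linear equation in the a_j's. Collect the n equations into a matrix system V a = ℓ, where row i of V is v_i (expressed in the standard basis). Since V is invertible (lower-triangular with 1s on the diagonal, up to permutation), solve by back-substitution:
  V =
[[1, 0, 1, 1],
 [1, 0, 0, 0],
 [0, 1, 1, 0],
 [1, 1, 0, 0]]
  V a = (10, 4, 1, 1)
Solving gives a = (4, -3, 4, 2).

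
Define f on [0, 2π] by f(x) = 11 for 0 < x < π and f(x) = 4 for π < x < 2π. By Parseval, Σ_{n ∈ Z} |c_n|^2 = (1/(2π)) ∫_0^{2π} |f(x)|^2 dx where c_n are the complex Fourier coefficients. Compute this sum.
Σ |c_n|^2 = 137/2

Parseval equates the L^2 energy of f (normalised by 1/(2π)) with the ℓ^2 sum of its Fourier coefficients: (1/(2π)) ∫_0^{2π} |f|^2 = Σ |c_n|^2.
Compute the left side: (1/(2π)) [∫_0^π 11^2 dx + ∫_π^{2π} 4^2 dx] = (1/(2π)) · (121π + 16π) = (121 + 16)/2 = 137/2.
So Σ_{n ∈ Z} |c_n|^2 = 137/2.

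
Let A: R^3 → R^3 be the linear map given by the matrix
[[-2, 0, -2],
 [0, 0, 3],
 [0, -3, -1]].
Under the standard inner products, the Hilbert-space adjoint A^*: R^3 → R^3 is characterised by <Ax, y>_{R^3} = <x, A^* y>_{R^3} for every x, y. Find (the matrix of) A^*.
A^* = A^T =
[[-2, 0, 0],
 [0, 0, -3],
 [-2, 3, -1]]

For real matrices with standard dot products, the defining identity <Ax, y> = <x, A^* y> gives (Ax)^T y = x^T (A^*) y, i.e. x^T A^T y = x^T (A^*) y. Since this holds for all x, y, we must have A^* = A^T. Therefore
A^* =
[[-2, 0, 0],
 [0, 0, -3],
 [-2, 3, -1]].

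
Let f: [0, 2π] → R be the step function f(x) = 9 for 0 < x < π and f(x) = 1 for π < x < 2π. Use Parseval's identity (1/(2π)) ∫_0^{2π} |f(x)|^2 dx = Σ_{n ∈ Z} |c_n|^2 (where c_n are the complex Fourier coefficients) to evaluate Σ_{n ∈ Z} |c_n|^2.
Σ |c_n|^2 = 41

Parseval equates the L^2 energy of f (normalised by 1/(2π)) with the ℓ^2 sum of its Fourier coefficients: (1/(2π)) ∫_0^{2π} |f|^2 = Σ |c_n|^2.
Compute the left side: (1/(2π)) [∫_0^π 9^2 dx + ∫_π^{2π} 1^2 dx] = (1/(2π)) · (81π + 1π) = (81 + 1)/2 = 41.
So Σ_{n ∈ Z} |c_n|^2 = 41.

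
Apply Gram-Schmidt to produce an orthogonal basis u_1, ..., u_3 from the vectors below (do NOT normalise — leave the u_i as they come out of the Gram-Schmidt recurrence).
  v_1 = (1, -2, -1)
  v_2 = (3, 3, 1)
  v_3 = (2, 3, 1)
Orthogonal basis:
  u_1 = (1, -2, -1)
  u_2 = (11/3, 5/3, 1/3)
  u_3 = (-1/98, 2/49, -9/98)

Apply the Gram-Schmidt recurrence
  u_1 = v_1
  u_i = v_i − Σ_{j<i} ((v_i · u_j) / (u_j · u_j)) · u_j.

Step by step this gives:
  u_1 = (1, -2, -1)
  u_2 = (11/3, 5/3, 1/3)
  u_3 = (-1/98, 2/49, -9/98)

Orthogonality check:
  u_2 · u_1 = 0 (should be 0)
  u_3 · u_1 = 0 (should be 0)
  u_3 · u_2 = 0 (should be 0)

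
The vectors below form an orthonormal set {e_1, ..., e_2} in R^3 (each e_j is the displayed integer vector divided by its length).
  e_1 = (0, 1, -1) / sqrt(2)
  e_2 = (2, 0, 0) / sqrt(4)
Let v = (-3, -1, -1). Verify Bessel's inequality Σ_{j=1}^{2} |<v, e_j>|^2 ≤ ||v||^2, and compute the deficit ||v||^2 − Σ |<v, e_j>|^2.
Σ |<v, e_j>|^2 = 9; ||v||^2 = 11; deficit = 2

Write each e_j = u_j / sqrt(<u_j, u_j>) where u_j is the displayed integer vector. Then <v, e_j> = <v, u_j> / sqrt(<u_j, u_j>), so |<v, e_j>|^2 = <v, u_j>^2 / <u_j, u_j>.
Coefficients: <v, e_1> = 0/sqrt(2), <v, e_2> = -6/sqrt(4).
Square and sum: Σ |<v, e_j>|^2 = 9.
Compute ||v||^2 = v·v = 11.
Deficit = 11 − 9 = 2 ≥ 0, confirming Bessel's inequality. (The deficit equals ||v − Σ <v,e_j> e_j||^2, the squared distance from v to span{e_j}.)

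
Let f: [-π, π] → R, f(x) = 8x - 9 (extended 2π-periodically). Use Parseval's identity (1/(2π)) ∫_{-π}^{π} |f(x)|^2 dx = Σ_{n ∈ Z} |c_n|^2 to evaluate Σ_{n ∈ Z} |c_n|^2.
Σ |c_n|^2 = 64π^2/3 + 81

Expand and integrate term by term over [-π, π]:
  ∫ (8x)^2 dx = 64·(2π^3/3); ∫ 2·8·(-9)·x dx = 0 (odd integrand); ∫ (-9)^2 dx = 81·2π.
So (1/(2π)) ∫_{-π}^{π} (8x - 9)^2 dx = 64π^2/3 + 81 = 64π^2/3 + 81.
Parseval ⇒ Σ |c_n|^2 = 64π^2/3 + 81.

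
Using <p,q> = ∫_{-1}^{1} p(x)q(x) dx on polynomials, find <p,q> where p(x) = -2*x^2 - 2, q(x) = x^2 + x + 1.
<p,q> = -112/15

Expand the product: p(x)·q(x) = -2*x^4 - 2*x^3 - 4*x^2 - 2*x - 2.
∫_{-1}^{1} of each monomial x^k gives [2/(k+1) if k even, 0 if k odd]. Integrating term-by-term (or equivalently evaluating the antiderivative F(x) = -2*x^5/5 - x^4/2 - 4*x^3/3 - x^2 - 2*x at the endpoints):
  F(1) − F(−1) = -157/30 − (67/30) = -112/15.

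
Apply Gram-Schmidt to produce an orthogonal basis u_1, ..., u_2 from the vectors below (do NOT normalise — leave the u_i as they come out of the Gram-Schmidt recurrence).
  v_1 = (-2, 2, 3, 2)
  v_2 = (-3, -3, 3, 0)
Orthogonal basis:
  u_1 = (-2, 2, 3, 2)
  u_2 = (-15/7, -27/7, 12/7, -6/7)

Apply the Gram-Schmidt recurrence
  u_1 = v_1
  u_i = v_i − Σ_{j<i} ((v_i · u_j) / (u_j · u_j)) · u_j.

Step by step this gives:
  u_1 = (-2, 2, 3, 2)
  u_2 = (-15/7, -27/7, 12/7, -6/7)

Orthogonality check:
  u_2 · u_1 = 0 (should be 0)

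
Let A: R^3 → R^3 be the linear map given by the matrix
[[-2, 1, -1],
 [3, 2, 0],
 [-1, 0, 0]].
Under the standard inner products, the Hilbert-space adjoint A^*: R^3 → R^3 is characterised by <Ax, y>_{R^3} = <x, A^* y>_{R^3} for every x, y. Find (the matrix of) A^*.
A^* = A^T =
[[-2, 3, -1],
 [1, 2, 0],
 [-1, 0, 0]]

For real matrices with standard dot products, the defining identity <Ax, y> = <x, A^* y> gives (Ax)^T y = x^T (A^*) y, i.e. x^T A^T y = x^T (A^*) y. Since this holds for all x, y, we must have A^* = A^T. Therefore
A^* =
[[-2, 3, -1],
 [1, 2, 0],
 [-1, 0, 0]].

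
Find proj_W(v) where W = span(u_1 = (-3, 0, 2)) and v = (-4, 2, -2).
proj_W(v) = (-24/13, 0, 16/13)

Set up U = [u_1 | ... | u_1] ∈ R^(3×1). The projector onto W = col(U) is P = U (U^T U)^(-1) U^T.
Compute U^T U =
  [13],
and U^T v = (8).
Solve U^T U · c = U^T v for the coefficients: c = (8/13). The projection is proj_W(v) = U c.
Check: (v - proj_W(v)) · u_1 = 0  (should be 0).
Result: proj_W(v) = (-24/13, 0, 16/13).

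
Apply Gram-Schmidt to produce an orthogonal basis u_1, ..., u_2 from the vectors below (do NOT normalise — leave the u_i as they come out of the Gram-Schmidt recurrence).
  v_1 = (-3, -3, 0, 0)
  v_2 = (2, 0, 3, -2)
Orthogonal basis:
  u_1 = (-3, -3, 0, 0)
  u_2 = (1, -1, 3, -2)

Apply the Gram-Schmidt recurrence
  u_1 = v_1
  u_i = v_i − Σ_{j<i} ((v_i · u_j) / (u_j · u_j)) · u_j.

Step by step this gives:
  u_1 = (-3, -3, 0, 0)
  u_2 = (1, -1, 3, -2)

Orthogonality check:
  u_2 · u_1 = 0 (should be 0)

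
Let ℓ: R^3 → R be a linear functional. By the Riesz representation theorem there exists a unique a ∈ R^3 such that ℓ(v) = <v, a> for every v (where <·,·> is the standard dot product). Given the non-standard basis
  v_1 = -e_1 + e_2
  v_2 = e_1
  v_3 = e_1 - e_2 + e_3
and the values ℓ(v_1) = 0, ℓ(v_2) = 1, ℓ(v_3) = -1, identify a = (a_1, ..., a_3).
a = (1, 1, -1)

Write a = (a_1, ..., a_3) in the standard basis. For each basis vector v_i, ℓ(v_i) = <v_i, a> is a linear equation in the a_j's. Collect the n equations into a matrix system V a = ℓ, where row i of V is v_i (expressed in the standard basis). Since V is invertible (lower-triangular with 1s on the diagonal, up to permutation), solve by back-substitution:
  V =
[[-1, 1, 0],
 [1, 0, 0],
 [1, -1, 1]]
  V a = (0, 1, -1)
Solving gives a = (1, 1, -1).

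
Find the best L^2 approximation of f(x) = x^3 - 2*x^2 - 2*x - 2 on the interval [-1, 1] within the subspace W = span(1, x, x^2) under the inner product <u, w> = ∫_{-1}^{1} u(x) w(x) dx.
g(x) = -2*x^2 - 7*x/5 - 2

The best approximation g ∈ W is the orthogonal projection of f onto W. Writing g = a_0 + a_1 x + a_2 x^2, the coefficients solve the normal equations G · a = b where
  G_{ij} = <φ_i, φ_j> and b_i = <f, φ_i>, with φ_0 = 1, φ_1 = x, φ_2 = x^2.
G =
  [2, 0, 2/3]
  [0, 2/3, 0]
  [2/3, 0, 2/5],
b = (-16/3, -14/15, -32/15).
Solving gives a_0 = -2, a_1 = -7/5, a_2 = -2, so
  g(x) = -2*x^2 - 7*x/5 - 2.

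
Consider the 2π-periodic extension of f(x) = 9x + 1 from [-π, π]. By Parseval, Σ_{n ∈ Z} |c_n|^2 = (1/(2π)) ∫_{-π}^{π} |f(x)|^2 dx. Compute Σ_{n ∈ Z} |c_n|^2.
Σ |c_n|^2 = 27π^2 + 1

Expand and integrate term by term over [-π, π]:
  ∫ (9x)^2 dx = 81·(2π^3/3); ∫ 2·9·(1)·x dx = 0 (odd integrand); ∫ 1^2 dx = 1·2π.
So (1/(2π)) ∫_{-π}^{π} (9x + 1)^2 dx = 81π^2/3 + 1 = 27π^2 + 1.
Parseval ⇒ Σ |c_n|^2 = 27π^2 + 1.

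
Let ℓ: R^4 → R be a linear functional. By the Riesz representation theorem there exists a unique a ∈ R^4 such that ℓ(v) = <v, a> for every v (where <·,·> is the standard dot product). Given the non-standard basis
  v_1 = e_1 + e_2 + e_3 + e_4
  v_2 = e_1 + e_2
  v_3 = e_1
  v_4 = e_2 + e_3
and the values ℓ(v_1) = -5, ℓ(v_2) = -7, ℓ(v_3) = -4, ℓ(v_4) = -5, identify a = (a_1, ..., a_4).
a = (-4, -3, -2, 4)

Write a = (a_1, ..., a_4) in the standard basis. For each basis vector v_i, ℓ(v_i) = <v_i, a> is a linear equation in the a_j's. Collect the n equations into a matrix system V a = ℓ, where row i of V is v_i (expressed in the standard basis). Since V is invertible (lower-triangular with 1s on the diagonal, up to permutation), solve by back-substitution:
  V =
[[1, 1, 1, 1],
 [1, 1, 0, 0],
 [1, 0, 0, 0],
 [0, 1, 1, 0]]
  V a = (-5, -7, -4, -5)
Solving gives a = (-4, -3, -2, 4).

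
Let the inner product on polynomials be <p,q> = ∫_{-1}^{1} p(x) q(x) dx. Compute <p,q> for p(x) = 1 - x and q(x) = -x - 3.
<p,q> = -16/3

Expand the product: p(x)·q(x) = x^2 + 2*x - 3.
∫_{-1}^{1} of each monomial x^k gives [2/(k+1) if k even, 0 if k odd]. Integrating term-by-term (or equivalently evaluating the antiderivative F(x) = x^3/3 + x^2 - 3*x at the endpoints):
  F(1) − F(−1) = -5/3 − (11/3) = -16/3.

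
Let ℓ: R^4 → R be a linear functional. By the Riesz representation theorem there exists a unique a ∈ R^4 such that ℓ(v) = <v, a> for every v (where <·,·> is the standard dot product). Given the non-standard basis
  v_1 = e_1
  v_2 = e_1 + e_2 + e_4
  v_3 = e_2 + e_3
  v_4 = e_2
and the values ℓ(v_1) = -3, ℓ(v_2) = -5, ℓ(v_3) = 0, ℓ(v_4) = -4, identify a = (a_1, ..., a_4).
a = (-3, -4, 4, 2)

Write a = (a_1, ..., a_4) in the standard basis. For each basis vector v_i, ℓ(v_i) = <v_i, a> is a linear equation in the a_j's. Collect the n equations into a matrix system V a = ℓ, where row i of V is v_i (expressed in the standard basis). Since V is invertible (lower-triangular with 1s on the diagonal, up to permutation), solve by back-substitution:
  V =
[[1, 0, 0, 0],
 [1, 1, 0, 1],
 [0, 1, 1, 0],
 [0, 1, 0, 0]]
  V a = (-3, -5, 0, -4)
Solving gives a = (-3, -4, 4, 2).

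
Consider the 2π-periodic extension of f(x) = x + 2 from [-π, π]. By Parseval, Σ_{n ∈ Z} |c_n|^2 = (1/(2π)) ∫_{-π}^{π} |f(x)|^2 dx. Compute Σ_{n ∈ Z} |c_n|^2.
Σ |c_n|^2 = π^2/3 + 4

Expand and integrate term by term over [-π, π]:
  ∫ (x)^2 dx = 1·(2π^3/3); ∫ 2·1·(2)·x dx = 0 (odd integrand); ∫ 2^2 dx = 4·2π.
So (1/(2π)) ∫_{-π}^{π} (x + 2)^2 dx = 1π^2/3 + 4 = π^2/3 + 4.
Parseval ⇒ Σ |c_n|^2 = π^2/3 + 4.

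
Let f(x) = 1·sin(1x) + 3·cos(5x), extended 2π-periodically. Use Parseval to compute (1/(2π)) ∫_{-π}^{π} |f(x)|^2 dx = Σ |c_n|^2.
Σ |c_n|^2 = 5

Expand |f|^2 and use orthogonality of {sin(nx), cos(mx)} on [-π, π]:
  ∫_{-π}^{π} sin(nx)^2 dx = π, ∫ cos(mx)^2 dx = π, and cross terms integrate to 0.
So ∫_{-π}^{π} f(x)^2 dx = 1^2 · π + 3^2 · π = (1 + 9)π.
Divide by 2π: (1 + 9)/2 = 5.
By Parseval, this equals Σ |c_n|^2.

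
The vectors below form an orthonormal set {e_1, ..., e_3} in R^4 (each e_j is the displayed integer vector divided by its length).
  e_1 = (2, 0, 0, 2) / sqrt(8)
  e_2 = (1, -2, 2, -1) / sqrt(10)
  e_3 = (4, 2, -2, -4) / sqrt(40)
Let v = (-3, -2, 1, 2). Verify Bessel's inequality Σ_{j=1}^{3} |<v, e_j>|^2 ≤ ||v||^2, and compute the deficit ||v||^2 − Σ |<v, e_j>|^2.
Σ |<v, e_j>|^2 = 35/2; ||v||^2 = 18; deficit = 1/2

Write each e_j = u_j / sqrt(<u_j, u_j>) where u_j is the displayed integer vector. Then <v, e_j> = <v, u_j> / sqrt(<u_j, u_j>), so |<v, e_j>|^2 = <v, u_j>^2 / <u_j, u_j>.
Coefficients: <v, e_1> = -2/sqrt(8), <v, e_2> = 1/sqrt(10), <v, e_3> = -26/sqrt(40).
Square and sum: Σ |<v, e_j>|^2 = 35/2.
Compute ||v||^2 = v·v = 18.
Deficit = 18 − 35/2 = 1/2 ≥ 0, confirming Bessel's inequality. (The deficit equals ||v − Σ <v,e_j> e_j||^2, the squared distance from v to span{e_j}.)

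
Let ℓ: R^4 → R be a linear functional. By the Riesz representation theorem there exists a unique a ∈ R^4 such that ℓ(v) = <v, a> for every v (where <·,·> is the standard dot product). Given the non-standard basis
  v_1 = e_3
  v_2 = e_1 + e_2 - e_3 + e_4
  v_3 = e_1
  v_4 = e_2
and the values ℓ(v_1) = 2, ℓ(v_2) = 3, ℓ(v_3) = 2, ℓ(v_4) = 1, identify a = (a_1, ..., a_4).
a = (2, 1, 2, 2)

Write a = (a_1, ..., a_4) in the standard basis. For each basis vector v_i, ℓ(v_i) = <v_i, a> is a linear equation in the a_j's. Collect the n equations into a matrix system V a = ℓ, where row i of V is v_i (expressed in the standard basis). Since V is invertible (lower-triangular with 1s on the diagonal, up to permutation), solve by back-substitution:
  V =
[[0, 0, 1, 0],
 [1, 1, -1, 1],
 [1, 0, 0, 0],
 [0, 1, 0, 0]]
  V a = (2, 3, 2, 1)
Solving gives a = (2, 1, 2, 2).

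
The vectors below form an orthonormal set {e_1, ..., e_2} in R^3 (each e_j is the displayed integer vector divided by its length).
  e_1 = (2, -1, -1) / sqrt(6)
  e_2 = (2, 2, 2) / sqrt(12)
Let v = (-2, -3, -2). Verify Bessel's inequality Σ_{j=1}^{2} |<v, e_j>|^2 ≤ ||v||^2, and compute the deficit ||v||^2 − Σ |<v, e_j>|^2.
Σ |<v, e_j>|^2 = 33/2; ||v||^2 = 17; deficit = 1/2

Write each e_j = u_j / sqrt(<u_j, u_j>) where u_j is the displayed integer vector. Then <v, e_j> = <v, u_j> / sqrt(<u_j, u_j>), so |<v, e_j>|^2 = <v, u_j>^2 / <u_j, u_j>.
Coefficients: <v, e_1> = 1/sqrt(6), <v, e_2> = -14/sqrt(12).
Square and sum: Σ |<v, e_j>|^2 = 33/2.
Compute ||v||^2 = v·v = 17.
Deficit = 17 − 33/2 = 1/2 ≥ 0, confirming Bessel's inequality. (The deficit equals ||v − Σ <v,e_j> e_j||^2, the squared distance from v to span{e_j}.)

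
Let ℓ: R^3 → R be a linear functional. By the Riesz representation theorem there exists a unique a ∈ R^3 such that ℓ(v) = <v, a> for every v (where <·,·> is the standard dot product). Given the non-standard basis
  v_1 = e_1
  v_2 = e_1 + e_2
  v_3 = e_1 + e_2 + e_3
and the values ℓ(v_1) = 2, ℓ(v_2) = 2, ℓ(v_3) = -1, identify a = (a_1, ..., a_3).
a = (2, 0, -3)

Write a = (a_1, ..., a_3) in the standard basis. For each basis vector v_i, ℓ(v_i) = <v_i, a> is a linear equation in the a_j's. Collect the n equations into a matrix system V a = ℓ, where row i of V is v_i (expressed in the standard basis). Since V is invertible (lower-triangular with 1s on the diagonal, up to permutation), solve by back-substitution:
  V =
[[1, 0, 0],
 [1, 1, 0],
 [1, 1, 1]]
  V a = (2, 2, -1)
Solving gives a = (2, 0, -3).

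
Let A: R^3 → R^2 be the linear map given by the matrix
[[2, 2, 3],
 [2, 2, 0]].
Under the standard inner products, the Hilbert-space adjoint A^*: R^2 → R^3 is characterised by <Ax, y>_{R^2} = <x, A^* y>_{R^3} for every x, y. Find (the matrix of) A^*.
A^* = A^T =
[[2, 2],
 [2, 2],
 [3, 0]]

For real matrices with standard dot products, the defining identity <Ax, y> = <x, A^* y> gives (Ax)^T y = x^T (A^*) y, i.e. x^T A^T y = x^T (A^*) y. Since this holds for all x, y, we must have A^* = A^T. Therefore
A^* =
[[2, 2],
 [2, 2],
 [3, 0]].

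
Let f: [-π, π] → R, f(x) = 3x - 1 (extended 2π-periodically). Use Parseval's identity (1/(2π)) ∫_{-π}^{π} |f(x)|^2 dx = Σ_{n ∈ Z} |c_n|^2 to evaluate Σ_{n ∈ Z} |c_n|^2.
Σ |c_n|^2 = 3π^2 + 1

Expand and integrate term by term over [-π, π]:
  ∫ (3x)^2 dx = 9·(2π^3/3); ∫ 2·3·(-1)·x dx = 0 (odd integrand); ∫ (-1)^2 dx = 1·2π.
So (1/(2π)) ∫_{-π}^{π} (3x - 1)^2 dx = 9π^2/3 + 1 = 3π^2 + 1.
Parseval ⇒ Σ |c_n|^2 = 3π^2 + 1.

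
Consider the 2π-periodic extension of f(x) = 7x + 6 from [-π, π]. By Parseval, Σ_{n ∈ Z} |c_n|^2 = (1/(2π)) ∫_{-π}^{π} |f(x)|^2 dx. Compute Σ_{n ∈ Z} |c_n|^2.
Σ |c_n|^2 = 49π^2/3 + 36

Expand and integrate term by term over [-π, π]:
  ∫ (7x)^2 dx = 49·(2π^3/3); ∫ 2·7·(6)·x dx = 0 (odd integrand); ∫ 6^2 dx = 36·2π.
So (1/(2π)) ∫_{-π}^{π} (7x + 6)^2 dx = 49π^2/3 + 36 = 49π^2/3 + 36.
Parseval ⇒ Σ |c_n|^2 = 49π^2/3 + 36.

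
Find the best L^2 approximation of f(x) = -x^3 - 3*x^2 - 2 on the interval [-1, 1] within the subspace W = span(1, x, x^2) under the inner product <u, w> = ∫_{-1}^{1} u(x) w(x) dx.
g(x) = -3*x^2 - 3*x/5 - 2

The best approximation g ∈ W is the orthogonal projection of f onto W. Writing g = a_0 + a_1 x + a_2 x^2, the coefficients solve the normal equations G · a = b where
  G_{ij} = <φ_i, φ_j> and b_i = <f, φ_i>, with φ_0 = 1, φ_1 = x, φ_2 = x^2.
G =
  [2, 0, 2/3]
  [0, 2/3, 0]
  [2/3, 0, 2/5],
b = (-6, -2/5, -38/15).
Solving gives a_0 = -2, a_1 = -3/5, a_2 = -3, so
  g(x) = -3*x^2 - 3*x/5 - 2.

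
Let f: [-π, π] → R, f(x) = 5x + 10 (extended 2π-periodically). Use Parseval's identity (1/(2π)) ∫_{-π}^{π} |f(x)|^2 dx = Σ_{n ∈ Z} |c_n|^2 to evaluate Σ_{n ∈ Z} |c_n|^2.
Σ |c_n|^2 = 25π^2/3 + 100

Expand and integrate term by term over [-π, π]:
  ∫ (5x)^2 dx = 25·(2π^3/3); ∫ 2·5·(10)·x dx = 0 (odd integrand); ∫ 10^2 dx = 100·2π.
So (1/(2π)) ∫_{-π}^{π} (5x + 10)^2 dx = 25π^2/3 + 100 = 25π^2/3 + 100.
Parseval ⇒ Σ |c_n|^2 = 25π^2/3 + 100.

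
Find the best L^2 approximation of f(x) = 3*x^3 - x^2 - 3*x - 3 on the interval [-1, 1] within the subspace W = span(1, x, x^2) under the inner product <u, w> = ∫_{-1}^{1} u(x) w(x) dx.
g(x) = -x^2 - 6*x/5 - 3

The best approximation g ∈ W is the orthogonal projection of f onto W. Writing g = a_0 + a_1 x + a_2 x^2, the coefficients solve the normal equations G · a = b where
  G_{ij} = <φ_i, φ_j> and b_i = <f, φ_i>, with φ_0 = 1, φ_1 = x, φ_2 = x^2.
G =
  [2, 0, 2/3]
  [0, 2/3, 0]
  [2/3, 0, 2/5],
b = (-20/3, -4/5, -12/5).
Solving gives a_0 = -3, a_1 = -6/5, a_2 = -1, so
  g(x) = -x^2 - 6*x/5 - 3.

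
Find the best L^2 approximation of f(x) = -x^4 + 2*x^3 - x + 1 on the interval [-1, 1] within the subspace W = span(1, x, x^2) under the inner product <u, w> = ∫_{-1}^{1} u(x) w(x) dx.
g(x) = -6*x^2/7 + x/5 + 38/35

The best approximation g ∈ W is the orthogonal projection of f onto W. Writing g = a_0 + a_1 x + a_2 x^2, the coefficients solve the normal equations G · a = b where
  G_{ij} = <φ_i, φ_j> and b_i = <f, φ_i>, with φ_0 = 1, φ_1 = x, φ_2 = x^2.
G =
  [2, 0, 2/3]
  [0, 2/3, 0]
  [2/3, 0, 2/5],
b = (8/5, 2/15, 8/21).
Solving gives a_0 = 38/35, a_1 = 1/5, a_2 = -6/7, so
  g(x) = -6*x^2/7 + x/5 + 38/35.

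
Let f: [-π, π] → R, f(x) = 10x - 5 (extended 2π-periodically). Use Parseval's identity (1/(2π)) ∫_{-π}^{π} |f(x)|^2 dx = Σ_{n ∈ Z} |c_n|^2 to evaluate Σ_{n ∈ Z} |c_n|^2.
Σ |c_n|^2 = 100π^2/3 + 25

Expand and integrate term by term over [-π, π]:
  ∫ (10x)^2 dx = 100·(2π^3/3); ∫ 2·10·(-5)·x dx = 0 (odd integrand); ∫ (-5)^2 dx = 25·2π.
So (1/(2π)) ∫_{-π}^{π} (10x - 5)^2 dx = 100π^2/3 + 25 = 100π^2/3 + 25.
Parseval ⇒ Σ |c_n|^2 = 100π^2/3 + 25.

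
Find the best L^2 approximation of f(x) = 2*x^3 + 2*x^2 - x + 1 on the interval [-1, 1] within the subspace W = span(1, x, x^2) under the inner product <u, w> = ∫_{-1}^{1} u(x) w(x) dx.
g(x) = 2*x^2 + x/5 + 1

The best approximation g ∈ W is the orthogonal projection of f onto W. Writing g = a_0 + a_1 x + a_2 x^2, the coefficients solve the normal equations G · a = b where
  G_{ij} = <φ_i, φ_j> and b_i = <f, φ_i>, with φ_0 = 1, φ_1 = x, φ_2 = x^2.
G =
  [2, 0, 2/3]
  [0, 2/3, 0]
  [2/3, 0, 2/5],
b = (10/3, 2/15, 22/15).
Solving gives a_0 = 1, a_1 = 1/5, a_2 = 2, so
  g(x) = 2*x^2 + x/5 + 1.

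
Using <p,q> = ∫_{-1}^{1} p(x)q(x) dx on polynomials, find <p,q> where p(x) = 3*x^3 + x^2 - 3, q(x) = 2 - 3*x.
<p,q> = -214/15

Expand the product: p(x)·q(x) = -9*x^4 + 3*x^3 + 2*x^2 + 9*x - 6.
∫_{-1}^{1} of each monomial x^k gives [2/(k+1) if k even, 0 if k odd]. Integrating term-by-term (or equivalently evaluating the antiderivative F(x) = -9*x^5/5 + 3*x^4/4 + 2*x^3/3 + 9*x^2/2 - 6*x at the endpoints):
  F(1) − F(−1) = -113/60 − (743/60) = -214/15.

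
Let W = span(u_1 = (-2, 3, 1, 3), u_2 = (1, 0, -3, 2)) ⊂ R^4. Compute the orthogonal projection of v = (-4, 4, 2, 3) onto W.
proj_W(v) = (-333/107, 438/107, 269/107, 356/107)

Set up U = [u_1 | ... | u_2] ∈ R^(4×2). The projector onto W = col(U) is P = U (U^T U)^(-1) U^T.
Compute U^T U =
  [23, 1]
  [1, 14],
and U^T v = (31, -4).
Solve U^T U · c = U^T v for the coefficients: c = (146/107, -41/107). The projection is proj_W(v) = U c.
Check: (v - proj_W(v)) · u_1 = 0  (should be 0).
Check: (v - proj_W(v)) · u_2 = 0  (should be 0).
Result: proj_W(v) = (-333/107, 438/107, 269/107, 356/107).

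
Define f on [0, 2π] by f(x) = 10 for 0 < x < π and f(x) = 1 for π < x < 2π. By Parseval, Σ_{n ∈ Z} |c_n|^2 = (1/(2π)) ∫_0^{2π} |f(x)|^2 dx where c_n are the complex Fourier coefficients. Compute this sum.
Σ |c_n|^2 = 101/2

Parseval equates the L^2 energy of f (normalised by 1/(2π)) with the ℓ^2 sum of its Fourier coefficients: (1/(2π)) ∫_0^{2π} |f|^2 = Σ |c_n|^2.
Compute the left side: (1/(2π)) [∫_0^π 10^2 dx + ∫_π^{2π} 1^2 dx] = (1/(2π)) · (100π + 1π) = (100 + 1)/2 = 101/2.
So Σ_{n ∈ Z} |c_n|^2 = 101/2.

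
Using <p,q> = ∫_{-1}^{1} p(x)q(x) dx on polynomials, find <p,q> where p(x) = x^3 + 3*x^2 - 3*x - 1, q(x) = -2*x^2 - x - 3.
<p,q> = 8/15

Expand the product: p(x)·q(x) = -2*x^5 - 7*x^4 - 4*x^2 + 10*x + 3.
∫_{-1}^{1} of each monomial x^k gives [2/(k+1) if k even, 0 if k odd]. Integrating term-by-term (or equivalently evaluating the antiderivative F(x) = -x^6/3 - 7*x^5/5 - 4*x^3/3 + 5*x^2 + 3*x at the endpoints):
  F(1) − F(−1) = 74/15 − (22/5) = 8/15.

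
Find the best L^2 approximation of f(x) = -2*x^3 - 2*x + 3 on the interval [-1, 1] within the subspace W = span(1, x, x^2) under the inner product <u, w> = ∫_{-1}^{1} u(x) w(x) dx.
g(x) = 3 - 16*x/5

The best approximation g ∈ W is the orthogonal projection of f onto W. Writing g = a_0 + a_1 x + a_2 x^2, the coefficients solve the normal equations G · a = b where
  G_{ij} = <φ_i, φ_j> and b_i = <f, φ_i>, with φ_0 = 1, φ_1 = x, φ_2 = x^2.
G =
  [2, 0, 2/3]
  [0, 2/3, 0]
  [2/3, 0, 2/5],
b = (6, -32/15, 2).
Solving gives a_0 = 3, a_1 = -16/5, a_2 = 0, so
  g(x) = 3 - 16*x/5.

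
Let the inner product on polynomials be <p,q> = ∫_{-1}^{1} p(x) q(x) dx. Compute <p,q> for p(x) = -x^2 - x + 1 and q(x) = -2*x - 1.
<p,q> = 0

Expand the product: p(x)·q(x) = 2*x^3 + 3*x^2 - x - 1.
∫_{-1}^{1} of each monomial x^k gives [2/(k+1) if k even, 0 if k odd]. Integrating term-by-term (or equivalently evaluating the antiderivative F(x) = x^4/2 + x^3 - x^2/2 - x at the endpoints):
  F(1) − F(−1) = 0 − (0) = 0.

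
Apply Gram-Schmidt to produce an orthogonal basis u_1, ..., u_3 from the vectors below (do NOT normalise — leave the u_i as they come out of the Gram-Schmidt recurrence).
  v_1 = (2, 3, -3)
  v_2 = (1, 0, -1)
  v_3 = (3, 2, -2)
Orthogonal basis:
  u_1 = (2, 3, -3)
  u_2 = (6/11, -15/22, -7/22)
  u_3 = (15/19, 5/19, 15/19)

Apply the Gram-Schmidt recurrence
  u_1 = v_1
  u_i = v_i − Σ_{j<i} ((v_i · u_j) / (u_j · u_j)) · u_j.

Step by step this gives:
  u_1 = (2, 3, -3)
  u_2 = (6/11, -15/22, -7/22)
  u_3 = (15/19, 5/19, 15/19)

Orthogonality check:
  u_2 · u_1 = 0 (should be 0)
  u_3 · u_1 = 0 (should be 0)
  u_3 · u_2 = 0 (should be 0)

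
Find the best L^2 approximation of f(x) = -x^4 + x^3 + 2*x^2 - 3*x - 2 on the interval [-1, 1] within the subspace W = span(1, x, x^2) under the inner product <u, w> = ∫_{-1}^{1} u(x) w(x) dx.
g(x) = 8*x^2/7 - 12*x/5 - 67/35

The best approximation g ∈ W is the orthogonal projection of f onto W. Writing g = a_0 + a_1 x + a_2 x^2, the coefficients solve the normal equations G · a = b where
  G_{ij} = <φ_i, φ_j> and b_i = <f, φ_i>, with φ_0 = 1, φ_1 = x, φ_2 = x^2.
G =
  [2, 0, 2/3]
  [0, 2/3, 0]
  [2/3, 0, 2/5],
b = (-46/15, -8/5, -86/105).
Solving gives a_0 = -67/35, a_1 = -12/5, a_2 = 8/7, so
  g(x) = 8*x^2/7 - 12*x/5 - 67/35.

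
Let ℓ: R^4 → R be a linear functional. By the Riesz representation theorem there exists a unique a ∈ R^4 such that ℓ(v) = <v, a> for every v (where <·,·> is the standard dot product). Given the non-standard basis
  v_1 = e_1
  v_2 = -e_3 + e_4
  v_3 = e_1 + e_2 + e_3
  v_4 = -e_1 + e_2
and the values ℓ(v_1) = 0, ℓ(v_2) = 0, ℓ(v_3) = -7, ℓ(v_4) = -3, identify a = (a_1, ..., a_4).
a = (0, -3, -4, -4)

Write a = (a_1, ..., a_4) in the standard basis. For each basis vector v_i, ℓ(v_i) = <v_i, a> is a linear equation in the a_j's. Collect the n equations into a matrix system V a = ℓ, where row i of V is v_i (expressed in the standard basis). Since V is invertible (lower-triangular with 1s on the diagonal, up to permutation), solve by back-substitution:
  V =
[[1, 0, 0, 0],
 [0, 0, -1, 1],
 [1, 1, 1, 0],
 [-1, 1, 0, 0]]
  V a = (0, 0, -7, -3)
Solving gives a = (0, -3, -4, -4).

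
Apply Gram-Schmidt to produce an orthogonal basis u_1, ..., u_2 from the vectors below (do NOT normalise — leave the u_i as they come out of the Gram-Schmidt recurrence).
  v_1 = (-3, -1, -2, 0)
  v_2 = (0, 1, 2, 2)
Orthogonal basis:
  u_1 = (-3, -1, -2, 0)
  u_2 = (-15/14, 9/14, 9/7, 2)

Apply the Gram-Schmidt recurrence
  u_1 = v_1
  u_i = v_i − Σ_{j<i} ((v_i · u_j) / (u_j · u_j)) · u_j.

Step by step this gives:
  u_1 = (-3, -1, -2, 0)
  u_2 = (-15/14, 9/14, 9/7, 2)

Orthogonality check:
  u_2 · u_1 = 0 (should be 0)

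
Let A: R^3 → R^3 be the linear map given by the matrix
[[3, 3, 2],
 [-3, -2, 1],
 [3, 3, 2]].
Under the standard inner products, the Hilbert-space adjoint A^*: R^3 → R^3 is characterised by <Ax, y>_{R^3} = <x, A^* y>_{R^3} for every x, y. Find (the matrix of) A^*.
A^* = A^T =
[[3, -3, 3],
 [3, -2, 3],
 [2, 1, 2]]

For real matrices with standard dot products, the defining identity <Ax, y> = <x, A^* y> gives (Ax)^T y = x^T (A^*) y, i.e. x^T A^T y = x^T (A^*) y. Since this holds for all x, y, we must have A^* = A^T. Therefore
A^* =
[[3, -3, 3],
 [3, -2, 3],
 [2, 1, 2]].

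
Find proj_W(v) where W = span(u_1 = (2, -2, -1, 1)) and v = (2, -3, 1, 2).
proj_W(v) = (11/5, -11/5, -11/10, 11/10)

Set up U = [u_1 | ... | u_1] ∈ R^(4×1). The projector onto W = col(U) is P = U (U^T U)^(-1) U^T.
Compute U^T U =
  [10],
and U^T v = (11).
Solve U^T U · c = U^T v for the coefficients: c = (11/10). The projection is proj_W(v) = U c.
Check: (v - proj_W(v)) · u_1 = 0  (should be 0).
Result: proj_W(v) = (11/5, -11/5, -11/10, 11/10).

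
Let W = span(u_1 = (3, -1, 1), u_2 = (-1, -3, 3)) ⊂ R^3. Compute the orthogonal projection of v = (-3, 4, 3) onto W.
proj_W(v) = (-3, 1/2, -1/2)

Set up U = [u_1 | ... | u_2] ∈ R^(3×2). The projector onto W = col(U) is P = U (U^T U)^(-1) U^T.
Compute U^T U =
  [11, 3]
  [3, 19],
and U^T v = (-10, 0).
Solve U^T U · c = U^T v for the coefficients: c = (-19/20, 3/20). The projection is proj_W(v) = U c.
Check: (v - proj_W(v)) · u_1 = 0  (should be 0).
Check: (v - proj_W(v)) · u_2 = 0  (should be 0).
Result: proj_W(v) = (-3, 1/2, -1/2).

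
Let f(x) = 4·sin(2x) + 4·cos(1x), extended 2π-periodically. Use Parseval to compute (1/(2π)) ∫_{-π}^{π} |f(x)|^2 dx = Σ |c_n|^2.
Σ |c_n|^2 = 16

Expand |f|^2 and use orthogonality of {sin(nx), cos(mx)} on [-π, π]:
  ∫_{-π}^{π} sin(nx)^2 dx = π, ∫ cos(mx)^2 dx = π, and cross terms integrate to 0.
So ∫_{-π}^{π} f(x)^2 dx = 4^2 · π + 4^2 · π = (16 + 16)π.
Divide by 2π: (16 + 16)/2 = 16.
By Parseval, this equals Σ |c_n|^2.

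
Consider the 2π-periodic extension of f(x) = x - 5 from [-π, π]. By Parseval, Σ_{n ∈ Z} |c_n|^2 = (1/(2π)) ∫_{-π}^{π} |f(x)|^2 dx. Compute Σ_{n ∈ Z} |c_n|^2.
Σ |c_n|^2 = π^2/3 + 25

Expand and integrate term by term over [-π, π]:
  ∫ (x)^2 dx = 1·(2π^3/3); ∫ 2·1·(-5)·x dx = 0 (odd integrand); ∫ (-5)^2 dx = 25·2π.
So (1/(2π)) ∫_{-π}^{π} (x - 5)^2 dx = 1π^2/3 + 25 = π^2/3 + 25.
Parseval ⇒ Σ |c_n|^2 = π^2/3 + 25.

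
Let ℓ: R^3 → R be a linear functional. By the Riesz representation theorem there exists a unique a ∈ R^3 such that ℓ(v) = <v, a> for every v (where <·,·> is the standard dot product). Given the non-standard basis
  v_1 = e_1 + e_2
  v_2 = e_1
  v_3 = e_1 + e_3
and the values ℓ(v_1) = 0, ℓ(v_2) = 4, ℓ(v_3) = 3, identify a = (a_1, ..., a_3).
a = (4, -4, -1)

Write a = (a_1, ..., a_3) in the standard basis. For each basis vector v_i, ℓ(v_i) = <v_i, a> is a linear equation in the a_j's. Collect the n equations into a matrix system V a = ℓ, where row i of V is v_i (expressed in the standard basis). Since V is invertible (lower-triangular with 1s on the diagonal, up to permutation), solve by back-substitution:
  V =
[[1, 1, 0],
 [1, 0, 0],
 [1, 0, 1]]
  V a = (0, 4, 3)
Solving gives a = (4, -4, -1).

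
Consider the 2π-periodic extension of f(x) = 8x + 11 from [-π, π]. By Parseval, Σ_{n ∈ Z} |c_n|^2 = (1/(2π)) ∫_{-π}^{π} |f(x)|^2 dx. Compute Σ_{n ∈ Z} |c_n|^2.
Σ |c_n|^2 = 64π^2/3 + 121

Expand and integrate term by term over [-π, π]:
  ∫ (8x)^2 dx = 64·(2π^3/3); ∫ 2·8·(11)·x dx = 0 (odd integrand); ∫ 11^2 dx = 121·2π.
So (1/(2π)) ∫_{-π}^{π} (8x + 11)^2 dx = 64π^2/3 + 121 = 64π^2/3 + 121.
Parseval ⇒ Σ |c_n|^2 = 64π^2/3 + 121.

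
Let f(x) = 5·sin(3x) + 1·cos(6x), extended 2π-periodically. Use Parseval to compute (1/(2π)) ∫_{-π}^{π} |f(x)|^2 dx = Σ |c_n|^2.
Σ |c_n|^2 = 13

Expand |f|^2 and use orthogonality of {sin(nx), cos(mx)} on [-π, π]:
  ∫_{-π}^{π} sin(nx)^2 dx = π, ∫ cos(mx)^2 dx = π, and cross terms integrate to 0.
So ∫_{-π}^{π} f(x)^2 dx = 5^2 · π + 1^2 · π = (25 + 1)π.
Divide by 2π: (25 + 1)/2 = 13.
By Parseval, this equals Σ |c_n|^2.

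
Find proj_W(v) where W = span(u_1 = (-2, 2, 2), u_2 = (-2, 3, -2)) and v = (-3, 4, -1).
proj_W(v) = (-3, 4, -1)

Set up U = [u_1 | ... | u_2] ∈ R^(3×2). The projector onto W = col(U) is P = U (U^T U)^(-1) U^T.
Compute U^T U =
  [12, 6]
  [6, 17],
and U^T v = (12, 20).
Solve U^T U · c = U^T v for the coefficients: c = (1/2, 1). The projection is proj_W(v) = U c.
Check: (v - proj_W(v)) · u_1 = 0  (should be 0).
Check: (v - proj_W(v)) · u_2 = 0  (should be 0).
Result: proj_W(v) = (-3, 4, -1).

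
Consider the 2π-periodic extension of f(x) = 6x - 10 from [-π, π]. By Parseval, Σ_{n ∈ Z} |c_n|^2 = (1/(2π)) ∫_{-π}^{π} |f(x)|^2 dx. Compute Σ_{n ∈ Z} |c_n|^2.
Σ |c_n|^2 = 12π^2 + 100

Expand and integrate term by term over [-π, π]:
  ∫ (6x)^2 dx = 36·(2π^3/3); ∫ 2·6·(-10)·x dx = 0 (odd integrand); ∫ (-10)^2 dx = 100·2π.
So (1/(2π)) ∫_{-π}^{π} (6x - 10)^2 dx = 36π^2/3 + 100 = 12π^2 + 100.
Parseval ⇒ Σ |c_n|^2 = 12π^2 + 100.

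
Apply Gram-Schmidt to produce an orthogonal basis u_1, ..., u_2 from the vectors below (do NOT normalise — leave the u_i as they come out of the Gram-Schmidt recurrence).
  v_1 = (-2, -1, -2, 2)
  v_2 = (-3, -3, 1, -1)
Orthogonal basis:
  u_1 = (-2, -1, -2, 2)
  u_2 = (-29/13, -34/13, 23/13, -23/13)

Apply the Gram-Schmidt recurrence
  u_1 = v_1
  u_i = v_i − Σ_{j<i} ((v_i · u_j) / (u_j · u_j)) · u_j.

Step by step this gives:
  u_1 = (-2, -1, -2, 2)
  u_2 = (-29/13, -34/13, 23/13, -23/13)

Orthogonality check:
  u_2 · u_1 = 0 (should be 0)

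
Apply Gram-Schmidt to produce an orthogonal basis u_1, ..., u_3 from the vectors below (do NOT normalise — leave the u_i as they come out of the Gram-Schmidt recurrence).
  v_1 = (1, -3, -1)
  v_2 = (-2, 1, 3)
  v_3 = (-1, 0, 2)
Orthogonal basis:
  u_1 = (1, -3, -1)
  u_2 = (-14/11, -13/11, 25/11)
  u_3 = (8/45, 1/45, 1/9)

Apply the Gram-Schmidt recurrence
  u_1 = v_1
  u_i = v_i − Σ_{j<i} ((v_i · u_j) / (u_j · u_j)) · u_j.

Step by step this gives:
  u_1 = (1, -3, -1)
  u_2 = (-14/11, -13/11, 25/11)
  u_3 = (8/45, 1/45, 1/9)

Orthogonality check:
  u_2 · u_1 = 0 (should be 0)
  u_3 · u_1 = 0 (should be 0)
  u_3 · u_2 = 0 (should be 0)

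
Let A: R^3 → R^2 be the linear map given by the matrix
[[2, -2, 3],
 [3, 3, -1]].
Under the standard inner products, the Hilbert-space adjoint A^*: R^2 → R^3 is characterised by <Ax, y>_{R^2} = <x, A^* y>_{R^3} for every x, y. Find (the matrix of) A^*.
A^* = A^T =
[[2, 3],
 [-2, 3],
 [3, -1]]

For real matrices with standard dot products, the defining identity <Ax, y> = <x, A^* y> gives (Ax)^T y = x^T (A^*) y, i.e. x^T A^T y = x^T (A^*) y. Since this holds for all x, y, we must have A^* = A^T. Therefore
A^* =
[[2, 3],
 [-2, 3],
 [3, -1]].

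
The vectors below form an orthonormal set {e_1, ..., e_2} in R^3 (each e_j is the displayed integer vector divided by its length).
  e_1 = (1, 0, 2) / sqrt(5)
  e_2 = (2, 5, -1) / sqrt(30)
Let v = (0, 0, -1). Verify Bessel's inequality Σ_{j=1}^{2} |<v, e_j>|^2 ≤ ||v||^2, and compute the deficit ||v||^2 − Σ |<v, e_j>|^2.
Σ |<v, e_j>|^2 = 5/6; ||v||^2 = 1; deficit = 1/6

Write each e_j = u_j / sqrt(<u_j, u_j>) where u_j is the displayed integer vector. Then <v, e_j> = <v, u_j> / sqrt(<u_j, u_j>), so |<v, e_j>|^2 = <v, u_j>^2 / <u_j, u_j>.
Coefficients: <v, e_1> = -2/sqrt(5), <v, e_2> = 1/sqrt(30).
Square and sum: Σ |<v, e_j>|^2 = 5/6.
Compute ||v||^2 = v·v = 1.
Deficit = 1 − 5/6 = 1/6 ≥ 0, confirming Bessel's inequality. (The deficit equals ||v − Σ <v,e_j> e_j||^2, the squared distance from v to span{e_j}.)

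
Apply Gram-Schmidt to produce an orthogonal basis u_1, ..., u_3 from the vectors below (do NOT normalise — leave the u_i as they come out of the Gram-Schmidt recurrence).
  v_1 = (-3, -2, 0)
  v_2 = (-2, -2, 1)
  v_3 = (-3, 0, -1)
Orthogonal basis:
  u_1 = (-3, -2, 0)
  u_2 = (4/13, -6/13, 1)
  u_3 = (-8/17, 12/17, 8/17)

Apply the Gram-Schmidt recurrence
  u_1 = v_1
  u_i = v_i − Σ_{j<i} ((v_i · u_j) / (u_j · u_j)) · u_j.

Step by step this gives:
  u_1 = (-3, -2, 0)
  u_2 = (4/13, -6/13, 1)
  u_3 = (-8/17, 12/17, 8/17)

Orthogonality check:
  u_2 · u_1 = 0 (should be 0)
  u_3 · u_1 = 0 (should be 0)
  u_3 · u_2 = 0 (should be 0)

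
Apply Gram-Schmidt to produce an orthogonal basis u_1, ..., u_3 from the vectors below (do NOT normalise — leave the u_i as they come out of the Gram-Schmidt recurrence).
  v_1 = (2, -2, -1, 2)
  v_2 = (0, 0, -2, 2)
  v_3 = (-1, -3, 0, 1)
Orthogonal basis:
  u_1 = (2, -2, -1, 2)
  u_2 = (-12/13, 12/13, -20/13, 14/13)
  u_3 = (-35/17, -33/17, 4/17, 4/17)

Apply the Gram-Schmidt recurrence
  u_1 = v_1
  u_i = v_i − Σ_{j<i} ((v_i · u_j) / (u_j · u_j)) · u_j.

Step by step this gives:
  u_1 = (2, -2, -1, 2)
  u_2 = (-12/13, 12/13, -20/13, 14/13)
  u_3 = (-35/17, -33/17, 4/17, 4/17)

Orthogonality check:
  u_2 · u_1 = 0 (should be 0)
  u_3 · u_1 = 0 (should be 0)
  u_3 · u_2 = 0 (should be 0)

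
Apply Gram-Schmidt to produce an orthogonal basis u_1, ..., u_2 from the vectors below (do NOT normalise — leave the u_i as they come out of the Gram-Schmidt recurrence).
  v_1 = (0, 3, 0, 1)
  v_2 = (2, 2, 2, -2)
Orthogonal basis:
  u_1 = (0, 3, 0, 1)
  u_2 = (2, 4/5, 2, -12/5)

Apply the Gram-Schmidt recurrence
  u_1 = v_1
  u_i = v_i − Σ_{j<i} ((v_i · u_j) / (u_j · u_j)) · u_j.

Step by step this gives:
  u_1 = (0, 3, 0, 1)
  u_2 = (2, 4/5, 2, -12/5)

Orthogonality check:
  u_2 · u_1 = 0 (should be 0)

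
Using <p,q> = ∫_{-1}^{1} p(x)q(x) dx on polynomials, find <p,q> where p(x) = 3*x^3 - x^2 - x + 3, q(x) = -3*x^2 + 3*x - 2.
<p,q> = -208/15

Expand the product: p(x)·q(x) = -9*x^5 + 12*x^4 - 6*x^3 - 10*x^2 + 11*x - 6.
∫_{-1}^{1} of each monomial x^k gives [2/(k+1) if k even, 0 if k odd]. Integrating term-by-term (or equivalently evaluating the antiderivative F(x) = -3*x^6/2 + 12*x^5/5 - 3*x^4/2 - 10*x^3/3 + 11*x^2/2 - 6*x at the endpoints):
  F(1) − F(−1) = -133/30 − (283/30) = -208/15.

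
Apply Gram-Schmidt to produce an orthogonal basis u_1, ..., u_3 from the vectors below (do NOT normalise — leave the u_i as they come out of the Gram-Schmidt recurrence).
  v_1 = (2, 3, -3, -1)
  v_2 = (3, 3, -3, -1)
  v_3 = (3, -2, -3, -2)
Orthogonal basis:
  u_1 = (2, 3, -3, -1)
  u_2 = (19/23, -6/23, 6/23, 2/23)
  u_3 = (0, -53/19, -42/19, -33/19)

Apply the Gram-Schmidt recurrence
  u_1 = v_1
  u_i = v_i − Σ_{j<i} ((v_i · u_j) / (u_j · u_j)) · u_j.

Step by step this gives:
  u_1 = (2, 3, -3, -1)
  u_2 = (19/23, -6/23, 6/23, 2/23)
  u_3 = (0, -53/19, -42/19, -33/19)

Orthogonality check:
  u_2 · u_1 = 0 (should be 0)
  u_3 · u_1 = 0 (should be 0)
  u_3 · u_2 = 0 (should be 0)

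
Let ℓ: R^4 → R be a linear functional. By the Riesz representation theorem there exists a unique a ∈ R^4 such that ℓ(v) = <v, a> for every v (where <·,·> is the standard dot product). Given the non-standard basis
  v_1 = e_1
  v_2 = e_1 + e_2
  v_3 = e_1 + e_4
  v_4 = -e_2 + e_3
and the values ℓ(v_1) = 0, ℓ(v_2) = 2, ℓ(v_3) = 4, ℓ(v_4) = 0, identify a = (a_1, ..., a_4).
a = (0, 2, 2, 4)

Write a = (a_1, ..., a_4) in the standard basis. For each basis vector v_i, ℓ(v_i) = <v_i, a> is a linear equation in the a_j's. Collect the n equations into a matrix system V a = ℓ, where row i of V is v_i (expressed in the standard basis). Since V is invertible (lower-triangular with 1s on the diagonal, up to permutation), solve by back-substitution:
  V =
[[1, 0, 0, 0],
 [1, 1, 0, 0],
 [1, 0, 0, 1],
 [0, -1, 1, 0]]
  V a = (0, 2, 4, 0)
Solving gives a = (0, 2, 2, 4).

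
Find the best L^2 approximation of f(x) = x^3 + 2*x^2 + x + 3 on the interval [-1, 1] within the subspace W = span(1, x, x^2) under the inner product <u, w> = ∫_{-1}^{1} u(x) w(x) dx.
g(x) = 2*x^2 + 8*x/5 + 3

The best approximation g ∈ W is the orthogonal projection of f onto W. Writing g = a_0 + a_1 x + a_2 x^2, the coefficients solve the normal equations G · a = b where
  G_{ij} = <φ_i, φ_j> and b_i = <f, φ_i>, with φ_0 = 1, φ_1 = x, φ_2 = x^2.
G =
  [2, 0, 2/3]
  [0, 2/3, 0]
  [2/3, 0, 2/5],
b = (22/3, 16/15, 14/5).
Solving gives a_0 = 3, a_1 = 8/5, a_2 = 2, so
  g(x) = 2*x^2 + 8*x/5 + 3.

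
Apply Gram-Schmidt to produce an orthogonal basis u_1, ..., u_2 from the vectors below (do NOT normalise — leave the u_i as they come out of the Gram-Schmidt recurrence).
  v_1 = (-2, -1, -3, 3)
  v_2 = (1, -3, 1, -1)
Orthogonal basis:
  u_1 = (-2, -1, -3, 3)
  u_2 = (13/23, -74/23, 8/23, -8/23)

Apply the Gram-Schmidt recurrence
  u_1 = v_1
  u_i = v_i − Σ_{j<i} ((v_i · u_j) / (u_j · u_j)) · u_j.

Step by step this gives:
  u_1 = (-2, -1, -3, 3)
  u_2 = (13/23, -74/23, 8/23, -8/23)

Orthogonality check:
  u_2 · u_1 = 0 (should be 0)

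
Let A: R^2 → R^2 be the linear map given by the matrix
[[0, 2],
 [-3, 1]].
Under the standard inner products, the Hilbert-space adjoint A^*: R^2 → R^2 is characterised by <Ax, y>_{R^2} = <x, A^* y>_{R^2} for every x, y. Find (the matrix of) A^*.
A^* = A^T =
[[0, -3],
 [2, 1]]

For real matrices with standard dot products, the defining identity <Ax, y> = <x, A^* y> gives (Ax)^T y = x^T (A^*) y, i.e. x^T A^T y = x^T (A^*) y. Since this holds for all x, y, we must have A^* = A^T. Therefore
A^* =
[[0, -3],
 [2, 1]].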